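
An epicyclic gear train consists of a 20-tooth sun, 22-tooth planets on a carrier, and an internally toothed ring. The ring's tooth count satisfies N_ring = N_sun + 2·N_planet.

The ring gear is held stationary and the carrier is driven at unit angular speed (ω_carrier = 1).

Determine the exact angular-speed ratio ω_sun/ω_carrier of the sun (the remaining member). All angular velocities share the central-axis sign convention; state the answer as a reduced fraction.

N_ring = 20 + 2·22 = 64
20(ω_s−ω_c) = −64(ω_r−ω_c),  ω_r=0, ω_c=1
ω_s = 1 − (64/20)(0−1) = 21/5
ω_s/ω_c = 21/5

21/5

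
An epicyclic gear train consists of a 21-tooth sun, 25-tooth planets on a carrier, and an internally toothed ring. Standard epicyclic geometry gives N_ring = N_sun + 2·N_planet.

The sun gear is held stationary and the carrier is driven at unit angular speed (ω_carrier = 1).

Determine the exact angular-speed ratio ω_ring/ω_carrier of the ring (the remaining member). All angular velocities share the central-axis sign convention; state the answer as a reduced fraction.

N_ring = 21 + 2·25 = 71
21(ω_s−ω_c) = −71(ω_r−ω_c),  ω_s=0, ω_c=1
ω_r = 1 − (21/71)(0−1) = 92/71
ω_r/ω_c = 92/71

92/71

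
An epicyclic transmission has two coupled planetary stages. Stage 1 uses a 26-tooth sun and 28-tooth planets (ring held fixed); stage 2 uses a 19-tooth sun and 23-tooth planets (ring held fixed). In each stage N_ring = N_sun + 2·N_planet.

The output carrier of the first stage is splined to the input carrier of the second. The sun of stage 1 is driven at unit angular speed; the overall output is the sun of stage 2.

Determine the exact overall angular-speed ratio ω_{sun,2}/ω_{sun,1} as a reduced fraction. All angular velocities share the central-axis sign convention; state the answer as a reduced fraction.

182/171

Stage 1: N_ring = 26 + 2·28 = 82
Stage 1: 26(ω_s−ω_c) = −82(ω_r−ω_c),  ω_r=0, ω_s=1
Stage 1: 26(1−ω_c) = −82(0−ω_c)  ⇒  108ω_c = 26  ⇒  ω_c = 13/54
  ⇒ ω_c¹/ω_s¹ = 13/54
Stage 2: N_ring = 19 + 2·23 = 65
Stage 2: 19(ω_s−ω_c) = −65(ω_r−ω_c),  ω_r=0, ω_c=1
Stage 2: ω_s = 1 − (65/19)(0−1) = 84/19
  ⇒ ω_s²/ω_c² = 84/19
Coupling ω_c² = ω_c¹ ⇒ overall = 13/54 × 84/19 = 182/171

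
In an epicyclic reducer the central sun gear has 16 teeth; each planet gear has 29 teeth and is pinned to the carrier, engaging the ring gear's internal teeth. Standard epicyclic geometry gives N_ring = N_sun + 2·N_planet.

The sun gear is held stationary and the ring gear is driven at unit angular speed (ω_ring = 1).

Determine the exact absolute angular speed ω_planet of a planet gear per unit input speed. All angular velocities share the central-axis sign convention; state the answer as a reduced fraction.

37/29

N_ring = 16 + 2·29 = 74
16(ω_s−ω_c) = −74(ω_r−ω_c),  ω_s=0, ω_r=1
16(0−ω_c) = −74(1−ω_c)  ⇒  90ω_c = 74  ⇒  ω_c = 37/45
sun–planet: 16·(0−37/45) = −29·(ω_p−ω_c)  ⇒  ω_p−ω_c = −(16/29)·(-37/45) = 592/1305
ω_p = 37/45 + 592/1305 = 37/29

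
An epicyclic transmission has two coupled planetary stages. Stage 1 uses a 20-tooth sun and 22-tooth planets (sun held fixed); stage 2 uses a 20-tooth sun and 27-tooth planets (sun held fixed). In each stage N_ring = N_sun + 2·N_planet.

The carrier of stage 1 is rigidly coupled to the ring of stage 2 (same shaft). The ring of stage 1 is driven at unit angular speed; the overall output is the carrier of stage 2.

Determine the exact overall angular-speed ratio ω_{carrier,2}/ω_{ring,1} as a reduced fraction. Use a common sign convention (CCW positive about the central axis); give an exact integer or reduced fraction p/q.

Stage 1: N_ring = 20 + 2·22 = 64
Stage 1: 20(ω_s−ω_c) = −64(ω_r−ω_c),  ω_s=0, ω_r=1
Stage 1: 20(0−ω_c) = −64(1−ω_c)  ⇒  84ω_c = 64  ⇒  ω_c = 16/21
  ⇒ ω_c¹/ω_r¹ = 16/21
Stage 2: N_ring = 20 + 2·27 = 74
Stage 2: 20(ω_s−ω_c) = −74(ω_r−ω_c),  ω_s=0, ω_r=1
Stage 2: 20(0−ω_c) = −74(1−ω_c)  ⇒  94ω_c = 74  ⇒  ω_c = 37/47
  ⇒ ω_c²/ω_r² = 37/47
Coupling ω_r² = ω_c¹ ⇒ overall = 16/21 × 37/47 = 592/987

592/987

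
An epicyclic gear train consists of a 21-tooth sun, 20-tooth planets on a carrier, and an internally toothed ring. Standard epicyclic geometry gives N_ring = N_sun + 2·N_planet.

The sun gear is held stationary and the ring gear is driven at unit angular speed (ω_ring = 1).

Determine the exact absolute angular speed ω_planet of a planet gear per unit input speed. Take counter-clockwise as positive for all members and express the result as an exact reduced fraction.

61/40

N_ring = 21 + 2·20 = 61
21(ω_s−ω_c) = −61(ω_r−ω_c),  ω_s=0, ω_r=1
21(0−ω_c) = −61(1−ω_c)  ⇒  82ω_c = 61  ⇒  ω_c = 61/82
sun–planet: 21·(0−61/82) = −20·(ω_p−ω_c)  ⇒  ω_p−ω_c = −(21/20)·(-61/82) = 1281/1640
ω_p = 61/82 + 1281/1640 = 61/40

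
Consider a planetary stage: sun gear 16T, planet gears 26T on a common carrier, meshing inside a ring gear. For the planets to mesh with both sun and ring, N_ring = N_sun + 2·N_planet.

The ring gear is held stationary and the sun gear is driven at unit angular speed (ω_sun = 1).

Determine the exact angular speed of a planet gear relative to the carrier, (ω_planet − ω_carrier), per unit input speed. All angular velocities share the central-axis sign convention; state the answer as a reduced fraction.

-136/273

N_ring = 16 + 2·26 = 68
16(ω_s−ω_c) = −68(ω_r−ω_c),  ω_r=0, ω_s=1
16(1−ω_c) = −68(0−ω_c)  ⇒  84ω_c = 16  ⇒  ω_c = 4/21
sun–planet: 16·(1−4/21) = −26·(ω_p−ω_c)  ⇒  ω_p−ω_c = −(16/26)·(17/21) = -136/273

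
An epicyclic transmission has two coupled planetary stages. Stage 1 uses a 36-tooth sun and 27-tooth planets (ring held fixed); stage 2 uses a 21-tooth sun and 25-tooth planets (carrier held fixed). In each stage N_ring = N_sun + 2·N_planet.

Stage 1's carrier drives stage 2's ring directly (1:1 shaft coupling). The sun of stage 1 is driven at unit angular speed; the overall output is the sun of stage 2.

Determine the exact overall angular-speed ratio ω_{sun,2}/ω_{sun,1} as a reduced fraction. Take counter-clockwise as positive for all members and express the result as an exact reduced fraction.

-142/147

Stage 1: N_ring = 36 + 2·27 = 90
Stage 1: 36(ω_s−ω_c) = −90(ω_r−ω_c),  ω_r=0, ω_s=1
Stage 1: 36(1−ω_c) = −90(0−ω_c)  ⇒  126ω_c = 36  ⇒  ω_c = 2/7
  ⇒ ω_c¹/ω_s¹ = 2/7
Stage 2: N_ring = 21 + 2·25 = 71
Stage 2: 21(ω_s−ω_c) = −71(ω_r−ω_c),  ω_c=0, ω_r=1
Stage 2: ω_s = 0 − (71/21)(1−0) = -71/21
  ⇒ ω_s²/ω_r² = -71/21
Coupling ω_r² = ω_c¹ ⇒ overall = 2/7 × -71/21 = -142/147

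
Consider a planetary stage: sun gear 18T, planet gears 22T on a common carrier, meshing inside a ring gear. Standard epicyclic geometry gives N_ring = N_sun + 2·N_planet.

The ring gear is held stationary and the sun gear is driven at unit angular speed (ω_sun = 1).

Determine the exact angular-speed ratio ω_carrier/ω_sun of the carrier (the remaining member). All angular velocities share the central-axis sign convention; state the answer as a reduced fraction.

N_ring = 18 + 2·22 = 62
18(ω_s−ω_c) = −62(ω_r−ω_c),  ω_r=0, ω_s=1
18(1−ω_c) = −62(0−ω_c)  ⇒  80ω_c = 18  ⇒  ω_c = 9/40
ω_c/ω_s = 9/40

9/40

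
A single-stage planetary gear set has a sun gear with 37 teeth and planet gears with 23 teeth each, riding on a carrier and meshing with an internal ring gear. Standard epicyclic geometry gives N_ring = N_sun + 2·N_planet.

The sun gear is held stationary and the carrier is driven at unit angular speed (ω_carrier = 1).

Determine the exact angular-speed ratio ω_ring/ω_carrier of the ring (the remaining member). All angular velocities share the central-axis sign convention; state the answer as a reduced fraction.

120/83

N_ring = 37 + 2·23 = 83
37(ω_s−ω_c) = −83(ω_r−ω_c),  ω_s=0, ω_c=1
ω_r = 1 − (37/83)(0−1) = 120/83
ω_r/ω_c = 120/83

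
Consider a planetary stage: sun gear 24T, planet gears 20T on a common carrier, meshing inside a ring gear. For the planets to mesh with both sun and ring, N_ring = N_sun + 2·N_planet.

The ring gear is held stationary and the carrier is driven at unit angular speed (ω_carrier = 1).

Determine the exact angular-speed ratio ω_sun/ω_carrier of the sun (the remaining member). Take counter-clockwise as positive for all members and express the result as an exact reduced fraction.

11/3

N_ring = 24 + 2·20 = 64
24(ω_s−ω_c) = −64(ω_r−ω_c),  ω_r=0, ω_c=1
ω_s = 1 − (64/24)(0−1) = 11/3
ω_s/ω_c = 11/3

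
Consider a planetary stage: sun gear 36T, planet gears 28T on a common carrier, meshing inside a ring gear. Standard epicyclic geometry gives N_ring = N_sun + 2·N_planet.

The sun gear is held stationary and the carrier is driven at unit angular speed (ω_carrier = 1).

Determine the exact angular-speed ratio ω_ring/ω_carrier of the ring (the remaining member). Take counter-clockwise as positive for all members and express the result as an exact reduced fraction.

32/23

N_ring = 36 + 2·28 = 92
36(ω_s−ω_c) = −92(ω_r−ω_c),  ω_s=0, ω_c=1
ω_r = 1 − (36/92)(0−1) = 32/23
ω_r/ω_c = 32/23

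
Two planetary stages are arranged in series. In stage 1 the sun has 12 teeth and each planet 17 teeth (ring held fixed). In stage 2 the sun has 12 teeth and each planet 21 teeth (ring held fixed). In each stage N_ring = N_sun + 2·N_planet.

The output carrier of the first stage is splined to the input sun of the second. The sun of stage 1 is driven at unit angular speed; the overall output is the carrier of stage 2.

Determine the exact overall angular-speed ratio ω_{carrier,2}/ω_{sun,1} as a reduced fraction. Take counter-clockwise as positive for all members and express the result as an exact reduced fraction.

Stage 1: N_ring = 12 + 2·17 = 46
Stage 1: 12(ω_s−ω_c) = −46(ω_r−ω_c),  ω_r=0, ω_s=1
Stage 1: 12(1−ω_c) = −46(0−ω_c)  ⇒  58ω_c = 12  ⇒  ω_c = 6/29
  ⇒ ω_c¹/ω_s¹ = 6/29
Stage 2: N_ring = 12 + 2·21 = 54
Stage 2: 12(ω_s−ω_c) = −54(ω_r−ω_c),  ω_r=0, ω_s=1
Stage 2: 12(1−ω_c) = −54(0−ω_c)  ⇒  66ω_c = 12  ⇒  ω_c = 2/11
  ⇒ ω_c²/ω_s² = 2/11
Coupling ω_s² = ω_c¹ ⇒ overall = 6/29 × 2/11 = 12/319

12/319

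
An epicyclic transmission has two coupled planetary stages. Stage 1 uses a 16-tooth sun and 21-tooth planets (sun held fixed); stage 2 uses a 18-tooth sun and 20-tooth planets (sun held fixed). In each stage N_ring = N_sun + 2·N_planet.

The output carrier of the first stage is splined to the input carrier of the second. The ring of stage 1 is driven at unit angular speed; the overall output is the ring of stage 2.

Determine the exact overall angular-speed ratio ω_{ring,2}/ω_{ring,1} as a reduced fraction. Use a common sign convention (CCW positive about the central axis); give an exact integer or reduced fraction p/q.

Stage 1: N_ring = 16 + 2·21 = 58
Stage 1: 16(ω_s−ω_c) = −58(ω_r−ω_c),  ω_s=0, ω_r=1
Stage 1: 16(0−ω_c) = −58(1−ω_c)  ⇒  74ω_c = 58  ⇒  ω_c = 29/37
  ⇒ ω_c¹/ω_r¹ = 29/37
Stage 2: N_ring = 18 + 2·20 = 58
Stage 2: 18(ω_s−ω_c) = −58(ω_r−ω_c),  ω_s=0, ω_c=1
Stage 2: ω_r = 1 − (18/58)(0−1) = 38/29
  ⇒ ω_r²/ω_c² = 38/29
Coupling ω_c² = ω_c¹ ⇒ overall = 29/37 × 38/29 = 38/37

38/37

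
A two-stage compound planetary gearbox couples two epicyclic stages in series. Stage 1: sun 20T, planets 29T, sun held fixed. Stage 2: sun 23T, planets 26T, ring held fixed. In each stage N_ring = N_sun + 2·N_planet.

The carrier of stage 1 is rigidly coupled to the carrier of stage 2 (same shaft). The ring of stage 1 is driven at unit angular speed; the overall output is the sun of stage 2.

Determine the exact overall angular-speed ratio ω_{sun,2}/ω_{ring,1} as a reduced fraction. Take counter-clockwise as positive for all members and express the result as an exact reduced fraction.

Stage 1: N_ring = 20 + 2·29 = 78
Stage 1: 20(ω_s−ω_c) = −78(ω_r−ω_c),  ω_s=0, ω_r=1
Stage 1: 20(0−ω_c) = −78(1−ω_c)  ⇒  98ω_c = 78  ⇒  ω_c = 39/49
  ⇒ ω_c¹/ω_r¹ = 39/49
Stage 2: N_ring = 23 + 2·26 = 75
Stage 2: 23(ω_s−ω_c) = −75(ω_r−ω_c),  ω_r=0, ω_c=1
Stage 2: ω_s = 1 − (75/23)(0−1) = 98/23
  ⇒ ω_s²/ω_c² = 98/23
Coupling ω_c² = ω_c¹ ⇒ overall = 39/49 × 98/23 = 78/23

78/23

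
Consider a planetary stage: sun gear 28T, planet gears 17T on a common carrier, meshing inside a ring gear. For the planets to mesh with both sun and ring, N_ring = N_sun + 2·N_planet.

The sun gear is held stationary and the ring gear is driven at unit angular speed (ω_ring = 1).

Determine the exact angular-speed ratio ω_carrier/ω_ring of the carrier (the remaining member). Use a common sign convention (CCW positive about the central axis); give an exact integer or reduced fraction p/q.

N_ring = 28 + 2·17 = 62
28(ω_s−ω_c) = −62(ω_r−ω_c),  ω_s=0, ω_r=1
28(0−ω_c) = −62(1−ω_c)  ⇒  90ω_c = 62  ⇒  ω_c = 31/45
ω_c/ω_r = 31/45

31/45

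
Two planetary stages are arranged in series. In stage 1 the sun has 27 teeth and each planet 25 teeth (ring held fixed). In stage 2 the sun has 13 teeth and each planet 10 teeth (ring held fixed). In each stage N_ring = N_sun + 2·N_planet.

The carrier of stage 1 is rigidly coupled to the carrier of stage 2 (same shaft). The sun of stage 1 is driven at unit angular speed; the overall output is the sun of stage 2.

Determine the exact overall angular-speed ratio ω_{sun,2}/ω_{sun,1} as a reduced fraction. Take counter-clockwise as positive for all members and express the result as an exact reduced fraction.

621/676

Stage 1: N_ring = 27 + 2·25 = 77
Stage 1: 27(ω_s−ω_c) = −77(ω_r−ω_c),  ω_r=0, ω_s=1
Stage 1: 27(1−ω_c) = −77(0−ω_c)  ⇒  104ω_c = 27  ⇒  ω_c = 27/104
  ⇒ ω_c¹/ω_s¹ = 27/104
Stage 2: N_ring = 13 + 2·10 = 33
Stage 2: 13(ω_s−ω_c) = −33(ω_r−ω_c),  ω_r=0, ω_c=1
Stage 2: ω_s = 1 − (33/13)(0−1) = 46/13
  ⇒ ω_s²/ω_c² = 46/13
Coupling ω_c² = ω_c¹ ⇒ overall = 27/104 × 46/13 = 621/676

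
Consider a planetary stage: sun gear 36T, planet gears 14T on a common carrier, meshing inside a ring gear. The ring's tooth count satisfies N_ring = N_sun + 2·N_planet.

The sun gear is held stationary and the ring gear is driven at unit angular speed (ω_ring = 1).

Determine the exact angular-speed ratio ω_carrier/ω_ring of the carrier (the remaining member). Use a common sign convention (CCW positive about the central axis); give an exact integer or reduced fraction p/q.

16/25

N_ring = 36 + 2·14 = 64
36(ω_s−ω_c) = −64(ω_r−ω_c),  ω_s=0, ω_r=1
36(0−ω_c) = −64(1−ω_c)  ⇒  100ω_c = 64  ⇒  ω_c = 16/25
ω_c/ω_r = 16/25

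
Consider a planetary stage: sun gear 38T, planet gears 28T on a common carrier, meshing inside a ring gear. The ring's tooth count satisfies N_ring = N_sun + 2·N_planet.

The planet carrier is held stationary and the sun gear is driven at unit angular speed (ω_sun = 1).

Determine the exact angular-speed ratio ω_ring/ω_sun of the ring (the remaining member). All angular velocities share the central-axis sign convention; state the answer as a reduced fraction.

-19/47

N_ring = 38 + 2·28 = 94
38(ω_s−ω_c) = −94(ω_r−ω_c),  ω_c=0, ω_s=1
ω_r = 0 − (38/94)(1−0) = -19/47
ω_r/ω_s = -19/47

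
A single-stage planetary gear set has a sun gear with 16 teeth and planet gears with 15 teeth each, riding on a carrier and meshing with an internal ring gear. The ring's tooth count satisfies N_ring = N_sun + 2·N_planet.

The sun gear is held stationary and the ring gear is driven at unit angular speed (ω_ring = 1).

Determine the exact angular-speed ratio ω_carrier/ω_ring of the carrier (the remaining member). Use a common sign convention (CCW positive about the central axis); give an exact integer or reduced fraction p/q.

23/31

N_ring = 16 + 2·15 = 46
16(ω_s−ω_c) = −46(ω_r−ω_c),  ω_s=0, ω_r=1
16(0−ω_c) = −46(1−ω_c)  ⇒  62ω_c = 46  ⇒  ω_c = 23/31
ω_c/ω_r = 23/31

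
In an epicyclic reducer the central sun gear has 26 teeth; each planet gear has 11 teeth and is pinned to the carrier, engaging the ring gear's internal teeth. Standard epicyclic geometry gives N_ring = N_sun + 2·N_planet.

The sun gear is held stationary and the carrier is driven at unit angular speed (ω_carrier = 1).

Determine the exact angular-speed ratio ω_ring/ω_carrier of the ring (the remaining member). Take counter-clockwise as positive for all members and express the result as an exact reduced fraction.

N_ring = 26 + 2·11 = 48
26(ω_s−ω_c) = −48(ω_r−ω_c),  ω_s=0, ω_c=1
ω_r = 1 − (26/48)(0−1) = 37/24
ω_r/ω_c = 37/24

37/24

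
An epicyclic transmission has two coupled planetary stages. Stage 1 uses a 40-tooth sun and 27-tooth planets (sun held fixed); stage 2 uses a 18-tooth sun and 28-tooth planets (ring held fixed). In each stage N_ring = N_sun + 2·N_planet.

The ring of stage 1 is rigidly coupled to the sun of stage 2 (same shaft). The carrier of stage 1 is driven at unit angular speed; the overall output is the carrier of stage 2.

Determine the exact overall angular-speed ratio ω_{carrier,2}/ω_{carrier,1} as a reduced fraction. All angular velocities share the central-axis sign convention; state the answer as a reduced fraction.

Stage 1: N_ring = 40 + 2·27 = 94
Stage 1: 40(ω_s−ω_c) = −94(ω_r−ω_c),  ω_s=0, ω_c=1
Stage 1: ω_r = 1 − (40/94)(0−1) = 67/47
  ⇒ ω_r¹/ω_c¹ = 67/47
Stage 2: N_ring = 18 + 2·28 = 74
Stage 2: 18(ω_s−ω_c) = −74(ω_r−ω_c),  ω_r=0, ω_s=1
Stage 2: 18(1−ω_c) = −74(0−ω_c)  ⇒  92ω_c = 18  ⇒  ω_c = 9/46
  ⇒ ω_c²/ω_s² = 9/46
Coupling ω_s² = ω_r¹ ⇒ overall = 67/47 × 9/46 = 603/2162

603/2162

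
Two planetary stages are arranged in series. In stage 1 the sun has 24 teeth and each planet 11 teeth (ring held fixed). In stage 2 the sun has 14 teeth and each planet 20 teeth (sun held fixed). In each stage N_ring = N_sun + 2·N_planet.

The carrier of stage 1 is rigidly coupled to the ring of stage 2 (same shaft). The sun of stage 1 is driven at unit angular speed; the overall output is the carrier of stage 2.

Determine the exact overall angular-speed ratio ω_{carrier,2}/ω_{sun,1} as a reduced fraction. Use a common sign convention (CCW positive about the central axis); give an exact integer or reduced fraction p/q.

Stage 1: N_ring = 24 + 2·11 = 46
Stage 1: 24(ω_s−ω_c) = −46(ω_r−ω_c),  ω_r=0, ω_s=1
Stage 1: 24(1−ω_c) = −46(0−ω_c)  ⇒  70ω_c = 24  ⇒  ω_c = 12/35
  ⇒ ω_c¹/ω_s¹ = 12/35
Stage 2: N_ring = 14 + 2·20 = 54
Stage 2: 14(ω_s−ω_c) = −54(ω_r−ω_c),  ω_s=0, ω_r=1
Stage 2: 14(0−ω_c) = −54(1−ω_c)  ⇒  68ω_c = 54  ⇒  ω_c = 27/34
  ⇒ ω_c²/ω_r² = 27/34
Coupling ω_r² = ω_c¹ ⇒ overall = 12/35 × 27/34 = 162/595

162/595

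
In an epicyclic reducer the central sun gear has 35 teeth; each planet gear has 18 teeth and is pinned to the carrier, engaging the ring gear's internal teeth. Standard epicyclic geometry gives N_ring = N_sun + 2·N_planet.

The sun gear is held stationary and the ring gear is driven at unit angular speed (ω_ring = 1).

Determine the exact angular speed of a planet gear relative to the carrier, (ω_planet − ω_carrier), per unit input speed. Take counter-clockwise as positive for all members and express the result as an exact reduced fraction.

2485/1908

N_ring = 35 + 2·18 = 71
35(ω_s−ω_c) = −71(ω_r−ω_c),  ω_s=0, ω_r=1
35(0−ω_c) = −71(1−ω_c)  ⇒  106ω_c = 71  ⇒  ω_c = 71/106
sun–planet: 35·(0−71/106) = −18·(ω_p−ω_c)  ⇒  ω_p−ω_c = −(35/18)·(-71/106) = 2485/1908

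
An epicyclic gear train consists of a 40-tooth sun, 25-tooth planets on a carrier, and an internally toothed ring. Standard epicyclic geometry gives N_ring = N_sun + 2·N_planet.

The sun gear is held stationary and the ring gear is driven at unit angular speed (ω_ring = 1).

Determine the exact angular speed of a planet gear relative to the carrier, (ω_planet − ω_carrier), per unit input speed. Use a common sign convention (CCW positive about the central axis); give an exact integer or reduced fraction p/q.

72/65

N_ring = 40 + 2·25 = 90
40(ω_s−ω_c) = −90(ω_r−ω_c),  ω_s=0, ω_r=1
40(0−ω_c) = −90(1−ω_c)  ⇒  130ω_c = 90  ⇒  ω_c = 9/13
sun–planet: 40·(0−9/13) = −25·(ω_p−ω_c)  ⇒  ω_p−ω_c = −(40/25)·(-9/13) = 72/65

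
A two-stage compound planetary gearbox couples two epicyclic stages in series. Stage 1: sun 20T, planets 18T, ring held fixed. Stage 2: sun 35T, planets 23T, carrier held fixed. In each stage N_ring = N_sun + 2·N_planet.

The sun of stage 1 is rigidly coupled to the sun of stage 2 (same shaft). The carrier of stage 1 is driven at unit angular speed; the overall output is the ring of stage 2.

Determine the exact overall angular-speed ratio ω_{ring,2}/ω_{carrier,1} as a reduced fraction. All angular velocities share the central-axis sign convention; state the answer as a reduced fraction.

-133/81

Stage 1: N_ring = 20 + 2·18 = 56
Stage 1: 20(ω_s−ω_c) = −56(ω_r−ω_c),  ω_r=0, ω_c=1
Stage 1: ω_s = 1 − (56/20)(0−1) = 19/5
  ⇒ ω_s¹/ω_c¹ = 19/5
Stage 2: N_ring = 35 + 2·23 = 81
Stage 2: 35(ω_s−ω_c) = −81(ω_r−ω_c),  ω_c=0, ω_s=1
Stage 2: ω_r = 0 − (35/81)(1−0) = -35/81
  ⇒ ω_r²/ω_s² = -35/81
Coupling ω_s² = ω_s¹ ⇒ overall = 19/5 × -35/81 = -133/81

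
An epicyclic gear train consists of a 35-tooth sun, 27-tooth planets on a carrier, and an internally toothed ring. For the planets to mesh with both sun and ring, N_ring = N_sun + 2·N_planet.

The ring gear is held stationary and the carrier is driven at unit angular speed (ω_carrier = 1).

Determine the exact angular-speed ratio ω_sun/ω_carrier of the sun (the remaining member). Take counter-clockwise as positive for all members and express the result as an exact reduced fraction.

N_ring = 35 + 2·27 = 89
35(ω_s−ω_c) = −89(ω_r−ω_c),  ω_r=0, ω_c=1
ω_s = 1 − (89/35)(0−1) = 124/35
ω_s/ω_c = 124/35

124/35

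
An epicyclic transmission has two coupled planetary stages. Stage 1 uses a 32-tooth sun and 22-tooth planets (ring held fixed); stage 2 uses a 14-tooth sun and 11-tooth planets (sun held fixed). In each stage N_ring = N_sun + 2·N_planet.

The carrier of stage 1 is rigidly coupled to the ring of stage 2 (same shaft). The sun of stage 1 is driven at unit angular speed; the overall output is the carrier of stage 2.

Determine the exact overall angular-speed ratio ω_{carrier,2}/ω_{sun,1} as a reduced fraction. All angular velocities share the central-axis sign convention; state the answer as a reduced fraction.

Stage 1: N_ring = 32 + 2·22 = 76
Stage 1: 32(ω_s−ω_c) = −76(ω_r−ω_c),  ω_r=0, ω_s=1
Stage 1: 32(1−ω_c) = −76(0−ω_c)  ⇒  108ω_c = 32  ⇒  ω_c = 8/27
  ⇒ ω_c¹/ω_s¹ = 8/27
Stage 2: N_ring = 14 + 2·11 = 36
Stage 2: 14(ω_s−ω_c) = −36(ω_r−ω_c),  ω_s=0, ω_r=1
Stage 2: 14(0−ω_c) = −36(1−ω_c)  ⇒  50ω_c = 36  ⇒  ω_c = 18/25
  ⇒ ω_c²/ω_r² = 18/25
Coupling ω_r² = ω_c¹ ⇒ overall = 8/27 × 18/25 = 16/75

16/75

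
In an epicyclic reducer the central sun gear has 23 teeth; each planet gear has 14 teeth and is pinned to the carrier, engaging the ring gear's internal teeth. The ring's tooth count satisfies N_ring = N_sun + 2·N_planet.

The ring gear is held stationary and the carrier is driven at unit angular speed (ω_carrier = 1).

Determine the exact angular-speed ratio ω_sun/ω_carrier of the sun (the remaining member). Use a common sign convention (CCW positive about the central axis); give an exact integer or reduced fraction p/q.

74/23

N_ring = 23 + 2·14 = 51
23(ω_s−ω_c) = −51(ω_r−ω_c),  ω_r=0, ω_c=1
ω_s = 1 − (51/23)(0−1) = 74/23
ω_s/ω_c = 74/23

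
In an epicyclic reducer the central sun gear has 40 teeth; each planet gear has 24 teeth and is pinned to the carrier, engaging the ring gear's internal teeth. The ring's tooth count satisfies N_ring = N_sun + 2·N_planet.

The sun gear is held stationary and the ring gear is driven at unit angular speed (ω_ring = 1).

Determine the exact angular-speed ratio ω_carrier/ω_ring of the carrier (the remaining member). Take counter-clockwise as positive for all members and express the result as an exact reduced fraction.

11/16

N_ring = 40 + 2·24 = 88
40(ω_s−ω_c) = −88(ω_r−ω_c),  ω_s=0, ω_r=1
40(0−ω_c) = −88(1−ω_c)  ⇒  128ω_c = 88  ⇒  ω_c = 11/16
ω_c/ω_r = 11/16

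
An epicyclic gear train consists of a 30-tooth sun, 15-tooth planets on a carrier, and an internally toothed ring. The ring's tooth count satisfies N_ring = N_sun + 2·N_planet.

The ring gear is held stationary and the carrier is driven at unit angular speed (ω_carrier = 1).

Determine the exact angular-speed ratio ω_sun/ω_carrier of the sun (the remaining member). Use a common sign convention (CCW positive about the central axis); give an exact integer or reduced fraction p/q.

3

N_ring = 30 + 2·15 = 60
30(ω_s−ω_c) = −60(ω_r−ω_c),  ω_r=0, ω_c=1
ω_s = 1 − (60/30)(0−1) = 3
ω_s/ω_c = 3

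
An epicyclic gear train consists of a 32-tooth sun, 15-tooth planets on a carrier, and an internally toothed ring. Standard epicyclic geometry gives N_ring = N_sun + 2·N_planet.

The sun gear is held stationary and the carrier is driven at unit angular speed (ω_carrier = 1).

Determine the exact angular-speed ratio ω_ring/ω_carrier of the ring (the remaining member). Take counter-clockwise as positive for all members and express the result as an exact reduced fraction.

47/31

N_ring = 32 + 2·15 = 62
32(ω_s−ω_c) = −62(ω_r−ω_c),  ω_s=0, ω_c=1
ω_r = 1 − (32/62)(0−1) = 47/31
ω_r/ω_c = 47/31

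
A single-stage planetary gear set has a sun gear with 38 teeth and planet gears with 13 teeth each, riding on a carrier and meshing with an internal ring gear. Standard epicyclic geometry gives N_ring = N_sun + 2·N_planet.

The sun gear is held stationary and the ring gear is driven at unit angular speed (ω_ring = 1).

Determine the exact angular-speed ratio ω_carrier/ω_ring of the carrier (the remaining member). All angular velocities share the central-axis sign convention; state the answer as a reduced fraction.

32/51

N_ring = 38 + 2·13 = 64
38(ω_s−ω_c) = −64(ω_r−ω_c),  ω_s=0, ω_r=1
38(0−ω_c) = −64(1−ω_c)  ⇒  102ω_c = 64  ⇒  ω_c = 32/51
ω_c/ω_r = 32/51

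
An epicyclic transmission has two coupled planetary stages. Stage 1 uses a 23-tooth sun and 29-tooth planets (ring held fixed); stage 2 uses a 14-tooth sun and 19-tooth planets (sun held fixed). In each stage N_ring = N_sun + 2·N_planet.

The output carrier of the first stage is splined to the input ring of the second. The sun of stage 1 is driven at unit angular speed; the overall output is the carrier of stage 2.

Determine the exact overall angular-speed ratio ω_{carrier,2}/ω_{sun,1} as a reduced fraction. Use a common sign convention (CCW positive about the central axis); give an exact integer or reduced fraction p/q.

23/132

Stage 1: N_ring = 23 + 2·29 = 81
Stage 1: 23(ω_s−ω_c) = −81(ω_r−ω_c),  ω_r=0, ω_s=1
Stage 1: 23(1−ω_c) = −81(0−ω_c)  ⇒  104ω_c = 23  ⇒  ω_c = 23/104
  ⇒ ω_c¹/ω_s¹ = 23/104
Stage 2: N_ring = 14 + 2·19 = 52
Stage 2: 14(ω_s−ω_c) = −52(ω_r−ω_c),  ω_s=0, ω_r=1
Stage 2: 14(0−ω_c) = −52(1−ω_c)  ⇒  66ω_c = 52  ⇒  ω_c = 26/33
  ⇒ ω_c²/ω_r² = 26/33
Coupling ω_r² = ω_c¹ ⇒ overall = 23/104 × 26/33 = 23/132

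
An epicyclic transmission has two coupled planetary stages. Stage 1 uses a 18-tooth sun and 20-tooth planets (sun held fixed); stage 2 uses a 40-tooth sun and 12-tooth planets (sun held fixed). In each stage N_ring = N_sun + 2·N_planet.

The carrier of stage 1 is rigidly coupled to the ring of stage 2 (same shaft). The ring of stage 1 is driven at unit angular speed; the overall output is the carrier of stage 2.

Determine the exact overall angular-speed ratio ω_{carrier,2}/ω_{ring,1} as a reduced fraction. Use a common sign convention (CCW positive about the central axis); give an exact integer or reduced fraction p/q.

Stage 1: N_ring = 18 + 2·20 = 58
Stage 1: 18(ω_s−ω_c) = −58(ω_r−ω_c),  ω_s=0, ω_r=1
Stage 1: 18(0−ω_c) = −58(1−ω_c)  ⇒  76ω_c = 58  ⇒  ω_c = 29/38
  ⇒ ω_c¹/ω_r¹ = 29/38
Stage 2: N_ring = 40 + 2·12 = 64
Stage 2: 40(ω_s−ω_c) = −64(ω_r−ω_c),  ω_s=0, ω_r=1
Stage 2: 40(0−ω_c) = −64(1−ω_c)  ⇒  104ω_c = 64  ⇒  ω_c = 8/13
  ⇒ ω_c²/ω_r² = 8/13
Coupling ω_r² = ω_c¹ ⇒ overall = 29/38 × 8/13 = 116/247

116/247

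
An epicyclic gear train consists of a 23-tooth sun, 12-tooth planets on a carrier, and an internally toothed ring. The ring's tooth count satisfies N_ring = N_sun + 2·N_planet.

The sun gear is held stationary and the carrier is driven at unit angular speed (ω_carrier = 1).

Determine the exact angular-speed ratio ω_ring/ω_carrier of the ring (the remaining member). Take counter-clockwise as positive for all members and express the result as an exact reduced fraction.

N_ring = 23 + 2·12 = 47
23(ω_s−ω_c) = −47(ω_r−ω_c),  ω_s=0, ω_c=1
ω_r = 1 − (23/47)(0−1) = 70/47
ω_r/ω_c = 70/47

70/47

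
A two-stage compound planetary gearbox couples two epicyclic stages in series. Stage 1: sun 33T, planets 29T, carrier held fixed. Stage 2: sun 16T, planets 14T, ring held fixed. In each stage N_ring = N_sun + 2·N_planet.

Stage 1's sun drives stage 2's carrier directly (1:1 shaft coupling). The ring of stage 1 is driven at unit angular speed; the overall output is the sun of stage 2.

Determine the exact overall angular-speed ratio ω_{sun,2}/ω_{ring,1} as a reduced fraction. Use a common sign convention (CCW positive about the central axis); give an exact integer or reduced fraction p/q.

-455/44

Stage 1: N_ring = 33 + 2·29 = 91
Stage 1: 33(ω_s−ω_c) = −91(ω_r−ω_c),  ω_c=0, ω_r=1
Stage 1: ω_s = 0 − (91/33)(1−0) = -91/33
  ⇒ ω_s¹/ω_r¹ = -91/33
Stage 2: N_ring = 16 + 2·14 = 44
Stage 2: 16(ω_s−ω_c) = −44(ω_r−ω_c),  ω_r=0, ω_c=1
Stage 2: ω_s = 1 − (44/16)(0−1) = 15/4
  ⇒ ω_s²/ω_c² = 15/4
Coupling ω_c² = ω_s¹ ⇒ overall = -91/33 × 15/4 = -455/44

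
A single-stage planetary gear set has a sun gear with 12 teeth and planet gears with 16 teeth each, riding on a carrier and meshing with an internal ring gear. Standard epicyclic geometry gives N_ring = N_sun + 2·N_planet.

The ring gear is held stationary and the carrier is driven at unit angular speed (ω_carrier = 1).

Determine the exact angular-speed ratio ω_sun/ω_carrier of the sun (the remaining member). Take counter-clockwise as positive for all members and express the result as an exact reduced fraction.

N_ring = 12 + 2·16 = 44
12(ω_s−ω_c) = −44(ω_r−ω_c),  ω_r=0, ω_c=1
ω_s = 1 − (44/12)(0−1) = 14/3
ω_s/ω_c = 14/3

14/3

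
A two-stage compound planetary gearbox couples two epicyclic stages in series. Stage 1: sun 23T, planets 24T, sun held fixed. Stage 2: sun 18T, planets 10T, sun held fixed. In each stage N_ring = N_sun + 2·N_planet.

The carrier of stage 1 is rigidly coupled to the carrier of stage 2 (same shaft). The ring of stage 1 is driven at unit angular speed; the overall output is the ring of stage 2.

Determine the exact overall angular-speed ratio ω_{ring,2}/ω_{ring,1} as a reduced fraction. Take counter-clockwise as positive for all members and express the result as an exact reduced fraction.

994/893

Stage 1: N_ring = 23 + 2·24 = 71
Stage 1: 23(ω_s−ω_c) = −71(ω_r−ω_c),  ω_s=0, ω_r=1
Stage 1: 23(0−ω_c) = −71(1−ω_c)  ⇒  94ω_c = 71  ⇒  ω_c = 71/94
  ⇒ ω_c¹/ω_r¹ = 71/94
Stage 2: N_ring = 18 + 2·10 = 38
Stage 2: 18(ω_s−ω_c) = −38(ω_r−ω_c),  ω_s=0, ω_c=1
Stage 2: ω_r = 1 − (18/38)(0−1) = 28/19
  ⇒ ω_r²/ω_c² = 28/19
Coupling ω_c² = ω_c¹ ⇒ overall = 71/94 × 28/19 = 994/893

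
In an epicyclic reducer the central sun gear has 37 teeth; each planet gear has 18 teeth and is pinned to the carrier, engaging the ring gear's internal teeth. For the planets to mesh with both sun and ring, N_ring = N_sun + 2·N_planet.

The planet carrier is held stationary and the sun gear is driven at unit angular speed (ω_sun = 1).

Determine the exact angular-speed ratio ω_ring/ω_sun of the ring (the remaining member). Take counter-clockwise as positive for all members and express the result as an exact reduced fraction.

N_ring = 37 + 2·18 = 73
37(ω_s−ω_c) = −73(ω_r−ω_c),  ω_c=0, ω_s=1
ω_r = 0 − (37/73)(1−0) = -37/73
ω_r/ω_s = -37/73

-37/73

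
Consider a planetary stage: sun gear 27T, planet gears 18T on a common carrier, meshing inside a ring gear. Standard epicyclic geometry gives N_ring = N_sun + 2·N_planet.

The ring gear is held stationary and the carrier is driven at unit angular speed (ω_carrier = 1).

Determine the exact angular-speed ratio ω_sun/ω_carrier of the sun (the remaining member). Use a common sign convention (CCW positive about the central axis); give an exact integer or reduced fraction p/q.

10/3

N_ring = 27 + 2·18 = 63
27(ω_s−ω_c) = −63(ω_r−ω_c),  ω_r=0, ω_c=1
ω_s = 1 − (63/27)(0−1) = 10/3
ω_s/ω_c = 10/3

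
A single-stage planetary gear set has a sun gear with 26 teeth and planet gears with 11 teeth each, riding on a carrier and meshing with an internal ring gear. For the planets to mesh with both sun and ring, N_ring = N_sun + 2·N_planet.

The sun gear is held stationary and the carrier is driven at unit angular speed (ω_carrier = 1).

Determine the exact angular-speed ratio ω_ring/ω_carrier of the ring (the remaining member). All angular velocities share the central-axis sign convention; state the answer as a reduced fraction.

N_ring = 26 + 2·11 = 48
26(ω_s−ω_c) = −48(ω_r−ω_c),  ω_s=0, ω_c=1
ω_r = 1 − (26/48)(0−1) = 37/24
ω_r/ω_c = 37/24

37/24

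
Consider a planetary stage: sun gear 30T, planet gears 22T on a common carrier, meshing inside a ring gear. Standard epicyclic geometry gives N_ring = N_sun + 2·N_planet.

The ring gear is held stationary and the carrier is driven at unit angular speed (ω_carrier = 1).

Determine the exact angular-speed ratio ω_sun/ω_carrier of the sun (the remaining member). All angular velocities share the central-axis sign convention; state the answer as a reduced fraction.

52/15

N_ring = 30 + 2·22 = 74
30(ω_s−ω_c) = −74(ω_r−ω_c),  ω_r=0, ω_c=1
ω_s = 1 − (74/30)(0−1) = 52/15
ω_s/ω_c = 52/15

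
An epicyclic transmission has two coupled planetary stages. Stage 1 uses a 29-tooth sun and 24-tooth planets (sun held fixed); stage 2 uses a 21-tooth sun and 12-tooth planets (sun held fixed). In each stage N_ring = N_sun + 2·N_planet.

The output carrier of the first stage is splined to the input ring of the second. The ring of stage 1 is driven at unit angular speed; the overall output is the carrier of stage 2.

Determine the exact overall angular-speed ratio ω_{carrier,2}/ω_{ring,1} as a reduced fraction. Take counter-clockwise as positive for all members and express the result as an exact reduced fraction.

Stage 1: N_ring = 29 + 2·24 = 77
Stage 1: 29(ω_s−ω_c) = −77(ω_r−ω_c),  ω_s=0, ω_r=1
Stage 1: 29(0−ω_c) = −77(1−ω_c)  ⇒  106ω_c = 77  ⇒  ω_c = 77/106
  ⇒ ω_c¹/ω_r¹ = 77/106
Stage 2: N_ring = 21 + 2·12 = 45
Stage 2: 21(ω_s−ω_c) = −45(ω_r−ω_c),  ω_s=0, ω_r=1
Stage 2: 21(0−ω_c) = −45(1−ω_c)  ⇒  66ω_c = 45  ⇒  ω_c = 15/22
  ⇒ ω_c²/ω_r² = 15/22
Coupling ω_r² = ω_c¹ ⇒ overall = 77/106 × 15/22 = 105/212

105/212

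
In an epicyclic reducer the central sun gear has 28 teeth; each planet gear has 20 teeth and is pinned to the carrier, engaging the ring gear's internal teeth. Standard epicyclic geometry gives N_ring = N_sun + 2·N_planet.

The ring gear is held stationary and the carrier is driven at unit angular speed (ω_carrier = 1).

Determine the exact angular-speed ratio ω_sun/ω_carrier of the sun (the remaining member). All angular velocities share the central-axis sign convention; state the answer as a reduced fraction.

24/7

N_ring = 28 + 2·20 = 68
28(ω_s−ω_c) = −68(ω_r−ω_c),  ω_r=0, ω_c=1
ω_s = 1 − (68/28)(0−1) = 24/7
ω_s/ω_c = 24/7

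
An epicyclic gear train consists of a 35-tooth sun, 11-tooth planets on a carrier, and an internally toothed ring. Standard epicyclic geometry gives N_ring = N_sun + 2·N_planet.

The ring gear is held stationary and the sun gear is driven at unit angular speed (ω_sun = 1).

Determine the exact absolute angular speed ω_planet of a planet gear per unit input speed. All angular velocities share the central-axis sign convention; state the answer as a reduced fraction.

N_ring = 35 + 2·11 = 57
35(ω_s−ω_c) = −57(ω_r−ω_c),  ω_r=0, ω_s=1
35(1−ω_c) = −57(0−ω_c)  ⇒  92ω_c = 35  ⇒  ω_c = 35/92
sun–planet: 35·(1−35/92) = −11·(ω_p−ω_c)  ⇒  ω_p−ω_c = −(35/11)·(57/92) = -1995/1012
ω_p = 35/92 − 1995/1012 = -35/22

-35/22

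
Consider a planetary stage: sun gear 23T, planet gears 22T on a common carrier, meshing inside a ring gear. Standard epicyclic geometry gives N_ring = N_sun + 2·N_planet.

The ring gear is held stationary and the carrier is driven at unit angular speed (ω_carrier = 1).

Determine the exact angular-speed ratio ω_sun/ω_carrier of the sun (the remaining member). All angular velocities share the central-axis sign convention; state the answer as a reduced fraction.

N_ring = 23 + 2·22 = 67
23(ω_s−ω_c) = −67(ω_r−ω_c),  ω_r=0, ω_c=1
ω_s = 1 − (67/23)(0−1) = 90/23
ω_s/ω_c = 90/23

90/23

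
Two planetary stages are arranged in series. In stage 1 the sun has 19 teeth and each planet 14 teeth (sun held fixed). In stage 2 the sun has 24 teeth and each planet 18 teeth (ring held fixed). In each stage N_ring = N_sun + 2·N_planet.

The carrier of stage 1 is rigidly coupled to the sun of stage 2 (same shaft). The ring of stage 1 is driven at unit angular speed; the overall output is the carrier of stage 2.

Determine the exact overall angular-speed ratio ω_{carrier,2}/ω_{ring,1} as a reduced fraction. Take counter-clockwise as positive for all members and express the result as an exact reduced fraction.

47/231

Stage 1: N_ring = 19 + 2·14 = 47
Stage 1: 19(ω_s−ω_c) = −47(ω_r−ω_c),  ω_s=0, ω_r=1
Stage 1: 19(0−ω_c) = −47(1−ω_c)  ⇒  66ω_c = 47  ⇒  ω_c = 47/66
  ⇒ ω_c¹/ω_r¹ = 47/66
Stage 2: N_ring = 24 + 2·18 = 60
Stage 2: 24(ω_s−ω_c) = −60(ω_r−ω_c),  ω_r=0, ω_s=1
Stage 2: 24(1−ω_c) = −60(0−ω_c)  ⇒  84ω_c = 24  ⇒  ω_c = 2/7
  ⇒ ω_c²/ω_s² = 2/7
Coupling ω_s² = ω_c¹ ⇒ overall = 47/66 × 2/7 = 47/231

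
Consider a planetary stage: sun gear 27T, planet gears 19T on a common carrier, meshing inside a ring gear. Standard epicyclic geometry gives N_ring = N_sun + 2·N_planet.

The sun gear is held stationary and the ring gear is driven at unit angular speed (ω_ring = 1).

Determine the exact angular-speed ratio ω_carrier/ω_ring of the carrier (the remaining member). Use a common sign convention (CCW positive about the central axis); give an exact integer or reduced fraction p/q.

N_ring = 27 + 2·19 = 65
27(ω_s−ω_c) = −65(ω_r−ω_c),  ω_s=0, ω_r=1
27(0−ω_c) = −65(1−ω_c)  ⇒  92ω_c = 65  ⇒  ω_c = 65/92
ω_c/ω_r = 65/92

65/92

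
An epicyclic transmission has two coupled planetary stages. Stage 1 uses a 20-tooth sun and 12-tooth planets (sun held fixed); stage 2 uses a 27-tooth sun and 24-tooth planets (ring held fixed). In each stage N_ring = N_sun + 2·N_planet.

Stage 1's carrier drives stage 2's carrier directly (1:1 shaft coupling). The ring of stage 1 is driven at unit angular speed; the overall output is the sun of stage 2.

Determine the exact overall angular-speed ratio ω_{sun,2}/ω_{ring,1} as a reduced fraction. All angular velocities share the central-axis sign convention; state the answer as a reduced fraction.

Stage 1: N_ring = 20 + 2·12 = 44
Stage 1: 20(ω_s−ω_c) = −44(ω_r−ω_c),  ω_s=0, ω_r=1
Stage 1: 20(0−ω_c) = −44(1−ω_c)  ⇒  64ω_c = 44  ⇒  ω_c = 11/16
  ⇒ ω_c¹/ω_r¹ = 11/16
Stage 2: N_ring = 27 + 2·24 = 75
Stage 2: 27(ω_s−ω_c) = −75(ω_r−ω_c),  ω_r=0, ω_c=1
Stage 2: ω_s = 1 − (75/27)(0−1) = 34/9
  ⇒ ω_s²/ω_c² = 34/9
Coupling ω_c² = ω_c¹ ⇒ overall = 11/16 × 34/9 = 187/72

187/72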